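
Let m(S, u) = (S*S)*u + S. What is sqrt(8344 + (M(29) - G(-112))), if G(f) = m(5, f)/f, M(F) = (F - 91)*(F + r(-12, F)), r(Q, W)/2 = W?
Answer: sqrt(2293235)/28 ≈ 54.084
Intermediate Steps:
m(S, u) = S + u*S**2 (m(S, u) = S**2*u + S = u*S**2 + S = S + u*S**2)
r(Q, W) = 2*W
M(F) = 3*F*(-91 + F) (M(F) = (F - 91)*(F + 2*F) = (-91 + F)*(3*F) = 3*F*(-91 + F))
G(f) = (5 + 25*f)/f (G(f) = (5*(1 + 5*f))/f = (5 + 25*f)/f)
sqrt(8344 + (M(29) - G(-112))) = sqrt(8344 + (3*29*(-91 + 29) - (25 + 5/(-112)))) = sqrt(8344 + (3*29*(-62) - (25 + 5*(-1/112)))) = sqrt(8344 + (-5394 - (25 - 5/112))) = sqrt(8344 + (-5394 - 1*2795/112)) = sqrt(8344 + (-5394 - 2795/112)) = sqrt(8344 - 606923/112) = sqrt(327605/112) = sqrt(2293235)/28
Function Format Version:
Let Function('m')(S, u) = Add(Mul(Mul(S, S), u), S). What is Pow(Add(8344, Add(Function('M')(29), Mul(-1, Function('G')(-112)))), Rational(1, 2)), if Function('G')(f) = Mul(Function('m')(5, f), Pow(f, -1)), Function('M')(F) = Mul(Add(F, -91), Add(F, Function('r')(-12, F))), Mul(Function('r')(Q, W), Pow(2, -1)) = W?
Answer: Mul(Rational(1, 28), Pow(2293235, Rational(1, 2))) ≈ 54.084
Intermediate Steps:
Function('m')(S, u) = Add(S, Mul(u, Pow(S, 2))) (Function('m')(S, u) = Add(Mul(Pow(S, 2), u), S) = Add(Mul(u, Pow(S, 2)), S) = Add(S, Mul(u, Pow(S, 2))))
Function('r')(Q, W) = Mul(2, W)
Function('M')(F) = Mul(3, F, Add(-91, F)) (Function('M')(F) = Mul(Add(F, -91), Add(F, Mul(2, F))) = Mul(Add(-91, F), Mul(3, F)) = Mul(3, F, Add(-91, F)))
Function('G')(f) = Mul(Pow(f, -1), Add(5, Mul(25, f))) (Function('G')(f) = Mul(Mul(5, Add(1, Mul(5, f))), Pow(f, -1)) = Mul(Add(5, Mul(25, f)), Pow(f, -1)) = Mul(Pow(f, -1), Add(5, Mul(25, f))))
Pow(Add(8344, Add(Function('M')(29), Mul(-1, Function('G')(-112)))), Rational(1, 2)) = Pow(Add(8344, Add(Mul(3, 29, Add(-91, 29)), Mul(-1, Add(25, Mul(5, Pow(-112, -1)))))), Rational(1, 2)) = Pow(Add(8344, Add(Mul(3, 29, -62), Mul(-1, Add(25, Mul(5, Rational(-1, 112)))))), Rational(1, 2)) = Pow(Add(8344, Add(-5394, Mul(-1, Add(25, Rational(-5, 112))))), Rational(1, 2)) = Pow(Add(8344, Add(-5394, Mul(-1, Rational(2795, 112)))), Rational(1, 2)) = Pow(Add(8344, Add(-5394, Rational(-2795, 112))), Rational(1, 2)) = Pow(Add(8344, Rational(-606923, 112)), Rational(1, 2)) = Pow(Rational(327605, 112), Rational(1, 2)) = Mul(Rational(1, 28), Pow(2293235, Rational(1, 2)))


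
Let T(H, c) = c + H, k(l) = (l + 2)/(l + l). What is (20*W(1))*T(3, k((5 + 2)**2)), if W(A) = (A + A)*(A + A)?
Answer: 13800/49 ≈ 281.63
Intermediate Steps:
k(l) = (2 + l)/(2*l) (k(l) = (2 + l)/((2*l)) = (2 + l)*(1/(2*l)) = (2 + l)/(2*l))
T(H, c) = H + c
W(A) = 4*A**2 (W(A) = (2*A)*(2*A) = 4*A**2)
(20*W(1))*T(3, k((5 + 2)**2)) = (20*(4*1**2))*(3 + (2 + (5 + 2)**2)/(2*((5 + 2)**2))) = (20*(4*1))*(3 + (2 + 7**2)/(2*(7**2))) = (20*4)*(3 + (1/2)*(2 + 49)/49) = 80*(3 + (1/2)*(1/49)*51) = 80*(3 + 51/98) = 80*(345/98) = 13800/49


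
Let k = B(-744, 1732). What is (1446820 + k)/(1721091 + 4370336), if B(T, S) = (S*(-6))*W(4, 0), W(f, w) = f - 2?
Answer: 1426036/6091427 ≈ 0.23411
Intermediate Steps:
W(f, w) = -2 + f
B(T, S) = -12*S (B(T, S) = (S*(-6))*(-2 + 4) = -6*S*2 = -12*S)
k = -20784 (k = -12*1732 = -20784)
(1446820 + k)/(1721091 + 4370336) = (1446820 - 20784)/(1721091 + 4370336) = 1426036/6091427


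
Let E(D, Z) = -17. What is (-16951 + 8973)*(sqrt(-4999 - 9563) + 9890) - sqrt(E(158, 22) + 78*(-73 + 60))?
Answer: -78902420 - I*sqrt(1031) - 23934*I*sqrt(1618) ≈ -7.8902e+7 - 9.6276e+5*I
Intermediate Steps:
(-16951 + 8973)*(sqrt(-4999 - 9563) + 9890) - sqrt(E(158, 22) + 78*(-73 + 60)) = (-16951 + 8973)*(sqrt(-4999 - 9563) + 9890) - sqrt(-17 + 78*(-73 + 60)) = -7978*(sqrt(-14562) + 9890) - sqrt(-17 + 78*(-13)) = -7978*(3*I*sqrt(1618) + 9890) - sqrt(-17 - 1014) = -7978*(9890 + 3*I*sqrt(1618)) - sqrt(-1031) = (-78902420 - 23934*I*sqrt(1618)) - I*sqrt(1031) = -78902420 - I*sqrt(1031) - 23934*I*sqrt(1618)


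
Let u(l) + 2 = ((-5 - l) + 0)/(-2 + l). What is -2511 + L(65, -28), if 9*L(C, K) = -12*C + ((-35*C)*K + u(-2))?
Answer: 161279/36 ≈ 4480.0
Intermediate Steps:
u(l) = -2 + (-5 - l)/(-2 + l) (u(l) = -2 + ((-5 - l) + 0)/(-2 + l) = -2 + (-5 - l)/(-2 + l))
L(C, K) = -5/36 - 4*C/3 - 35*C*K/9 (L(C, K) = (-12*C + ((-35*C)*K + (-1 - 3*(-2))/(-2 - 2)))/9 = (-12*C + (-35*C*K + (-1 + 6)/(-4)))/9 = (-12*C + (-35*C*K - ¼*5))/9 = (-12*C + (-35*C*K - 5/4))/9 = (-12*C + (-5/4 - 35*C*K))/9 = (-5/4 - 12*C - 35*C*K)/9 = -5/36 - 4*C/3 - 35*C*K/9)
-2511 + L(65, -28) = -2511 + (-5/36 - 4/3*65 - 35/9*65*(-28)) = -2511 + (-5/36 - 260/3 + 63700/9) = -2511 + 251675/36 = 161279/36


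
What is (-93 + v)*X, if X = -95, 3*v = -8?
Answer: 27265/3 ≈ 9088.3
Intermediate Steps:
v = -8/3 (v = (1/3)*(-8) = -8/3 ≈ -2.6667)
(-93 + v)*X = (-93 - 8/3)*(-95) = -287/3*(-95) = 27265/3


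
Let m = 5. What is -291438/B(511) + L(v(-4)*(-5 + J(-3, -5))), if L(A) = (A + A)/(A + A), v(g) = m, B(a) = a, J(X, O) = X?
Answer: -41561/73 ≈ -569.33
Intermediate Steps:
v(g) = 5
L(A) = 1 (L(A) = (2*A)/((2*A)) = (2*A)*(1/(2*A)) = 1)
-291438/B(511) + L(v(-4)*(-5 + J(-3, -5))) = -291438/511 + 1 = -291438*1/511 + 1 = -41634/73 + 1 = -41561/73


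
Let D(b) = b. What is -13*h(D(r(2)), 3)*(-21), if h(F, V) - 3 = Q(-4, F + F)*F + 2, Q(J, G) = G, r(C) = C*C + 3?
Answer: 28119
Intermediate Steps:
r(C) = 3 + C² (r(C) = C² + 3 = 3 + C²)
h(F, V) = 5 + 2*F² (h(F, V) = 3 + ((F + F)*F + 2) = 3 + ((2*F)*F + 2) = 3 + (2*F² + 2) = 3 + (2 + 2*F²) = 5 + 2*F²)
-13*h(D(r(2)), 3)*(-21) = -13*(5 + 2*(3 + 2²)²)*(-21) = -13*(5 + 2*(3 + 4)²)*(-21) = -13*(5 + 2*7²)*(-21) = -13*(5 + 2*49)*(-21) = -13*(5 + 98)*(-21) = -13*103*(-21) = -1339*(-21) = 28119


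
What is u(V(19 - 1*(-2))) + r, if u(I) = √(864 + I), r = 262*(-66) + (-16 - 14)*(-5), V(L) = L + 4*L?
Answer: -17142 + √969 ≈ -17111.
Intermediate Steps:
V(L) = 5*L
r = -17142 (r = -17292 - 30*(-5) = -17292 + 150 = -17142)
u(V(19 - 1*(-2))) + r = √(864 + 5*(19 - 1*(-2))) - 17142 = √(864 + 5*(19 + 2)) - 17142 = √(864 + 5*21) - 17142 = √(864 + 105) - 17142 = √969 - 17142 = -17142 + √969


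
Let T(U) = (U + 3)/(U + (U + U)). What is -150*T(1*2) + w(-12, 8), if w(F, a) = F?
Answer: -137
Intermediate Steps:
T(U) = (3 + U)/(3*U) (T(U) = (3 + U)/(U + 2*U) = (3 + U)/((3*U)) = (3 + U)*(1/(3*U)) = (3 + U)/(3*U))
-150*T(1*2) + w(-12, 8) = -50*(3 + 1*2)/(1*2) - 12 = -50*(3 + 2)/2 - 12 = -50*5/2 - 12 = -150*⅚ - 12 = -125 - 12 = -137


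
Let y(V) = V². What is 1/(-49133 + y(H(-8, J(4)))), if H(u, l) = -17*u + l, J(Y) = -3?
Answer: -1/31444 ≈ -3.1803e-5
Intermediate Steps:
H(u, l) = l - 17*u
1/(-49133 + y(H(-8, J(4)))) = 1/(-49133 + (-3 - 17*(-8))²) = 1/(-49133 + (-3 + 136)²) = 1/(-49133 + 133²) = 1/(-49133 + 17689) = 1/(-31444) = -1/31444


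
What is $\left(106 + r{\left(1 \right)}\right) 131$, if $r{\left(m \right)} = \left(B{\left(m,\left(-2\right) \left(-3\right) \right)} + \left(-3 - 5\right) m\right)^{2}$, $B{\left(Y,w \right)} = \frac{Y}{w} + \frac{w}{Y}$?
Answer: $\frac{515747}{36} \approx 14326.0$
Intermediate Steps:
$r{\left(m \right)} = \left(\frac{6}{m} - \frac{47 m}{6}\right)^{2}$ ($r{\left(m \right)} = \left(\left(\frac{m}{\left(-2\right) \left(-3\right)} + \frac{\left(-2\right) \left(-3\right)}{m}\right) + \left(-3 - 5\right) m\right)^{2} = \left(\left(\frac{m}{6} + \frac{6}{m}\right) - 8 m\right)^{2} = \left(\left(\frac{6}{m} + \frac{m}{6}\right) - 8 m\right)^{2} = \left(\frac{6}{m} - \frac{47 m}{6}\right)^{2}$)
$\left(106 + r{\left(1 \right)}\right) 131 = \left(106 + \frac{\left(36 - 47 \cdot 1^{2}\right)^{2}}{36 \cdot 1}\right) 131 = \left(106 + \frac{1}{36} \cdot 1 \left(36 - 47\right)^{2}\right) 131 = \left(106 + \frac{1}{36} \cdot 1 \left(-11\right)^{2}\right) 131 = \left(106 + \frac{1}{36} \cdot 1 \cdot 121\right) 131 = \left(106 + \frac{121}{36}\right) 131 = \frac{3937}{36} \cdot 131 = \frac{515747}{36}$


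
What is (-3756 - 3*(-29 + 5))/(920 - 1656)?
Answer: 921/184 ≈ 5.0054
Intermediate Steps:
(-3756 - 3*(-29 + 5))/(920 - 1656) = (-3756 - 3*(-24))/(-736) = (-3756 + 72)*(-1/736) = -3684*(-1/736) = 921/184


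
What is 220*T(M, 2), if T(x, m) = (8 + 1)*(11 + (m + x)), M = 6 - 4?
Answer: 29700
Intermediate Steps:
M = 2
T(x, m) = 99 + 9*m + 9*x (T(x, m) = 9*(11 + m + x) = 99 + 9*m + 9*x)
220*T(M, 2) = 220*(99 + 9*2 + 9*2) = 220*(99 + 18 + 18) = 220*135 = 29700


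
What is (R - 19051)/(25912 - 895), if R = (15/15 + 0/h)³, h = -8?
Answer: -6350/8339 ≈ -0.76148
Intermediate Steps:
R = 1 (R = (15/15 + 0/(-8))³ = (15*(1/15) + 0*(-⅛))³ = (1 + 0)³ = 1³ = 1)
(R - 19051)/(25912 - 895) = (1 - 19051)/(25912 - 895) = -19050/25017 = -19050*1/25017 = -6350/8339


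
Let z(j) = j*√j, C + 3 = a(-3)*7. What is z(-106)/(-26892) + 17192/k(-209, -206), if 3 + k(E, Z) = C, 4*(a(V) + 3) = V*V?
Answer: -68768/45 + 53*I*√106/13446 ≈ -1528.2 + 0.040582*I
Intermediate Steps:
a(V) = -3 + V²/4 (a(V) = -3 + (V*V)/4 = -3 + V²/4)
C = -33/4 (C = -3 + (-3 + (¼)*(-3)²)*7 = -3 + (-3 + (¼)*9)*7 = -3 + (-3 + 9/4)*7 = -3 - ¾*7 = -3 - 21/4 = -33/4 ≈ -8.2500)
k(E, Z) = -45/4 (k(E, Z) = -3 - 33/4 = -45/4)
z(j) = j^(3/2)
z(-106)/(-26892) + 17192/k(-209, -206) = (-106)^(3/2)/(-26892) + 17192/(-45/4) = -106*I*√106*(-1/26892) + 17192*(-4/45) = 53*I*√106/13446 - 68768/45 = -68768/45 + 53*I*√106/13446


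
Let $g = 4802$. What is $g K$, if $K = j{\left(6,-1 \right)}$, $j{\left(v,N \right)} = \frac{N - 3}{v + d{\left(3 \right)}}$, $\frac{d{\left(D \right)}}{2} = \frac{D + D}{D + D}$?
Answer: $-2401$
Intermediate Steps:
$d{\left(D \right)} = 2$ ($d{\left(D \right)} = 2 \frac{D + D}{D + D} = 2 \frac{2 D}{2 D} = 2 \cdot 2 D \frac{1}{2 D} = 2 \cdot 1 = 2$)
$j{\left(v,N \right)} = \frac{-3 + N}{2 + v}$ ($j{\left(v,N \right)} = \frac{N - 3}{v + 2} = \frac{-3 + N}{2 + v}$)
$K = - \frac{1}{2}$ ($K = \frac{-3 - 1}{2 + 6} = \frac{1}{8} \left(-4\right) = - \frac{1}{2} \approx -0.5$)
$g K = 4802 \left(- \frac{1}{2}\right) = -2401$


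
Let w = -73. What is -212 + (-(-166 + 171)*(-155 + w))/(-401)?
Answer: -86152/401 ≈ -214.84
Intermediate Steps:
-212 + (-(-166 + 171)*(-155 + w))/(-401) = -212 + (-(-166 + 171)*(-155 - 73))/(-401) = -212 - (-1)*5*(-228)/401 = -212 - (-1)*(-1140)/401 = -212 - 1/401*1140 = -212 - 1140/401 = -86152/401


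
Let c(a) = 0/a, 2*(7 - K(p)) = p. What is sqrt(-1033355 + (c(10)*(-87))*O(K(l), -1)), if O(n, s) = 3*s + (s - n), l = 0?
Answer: I*sqrt(1033355) ≈ 1016.5*I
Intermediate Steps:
K(p) = 7 - p/2
c(a) = 0
O(n, s) = -n + 4*s
sqrt(-1033355 + (c(10)*(-87))*O(K(l), -1)) = sqrt(-1033355 + (0*(-87))*(-(7 - 1/2*0) + 4*(-1))) = sqrt(-1033355 + 0*(-(7 + 0) - 4)) = sqrt(-1033355 + 0*(-1*7 - 4)) = sqrt(-1033355 + 0*(-7 - 4)) = sqrt(-1033355 + 0*(-11)) = sqrt(-1033355 + 0) = sqrt(-1033355) = I*sqrt(1033355)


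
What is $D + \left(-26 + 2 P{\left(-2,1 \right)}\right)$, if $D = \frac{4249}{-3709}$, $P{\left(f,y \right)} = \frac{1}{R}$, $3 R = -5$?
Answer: $- \frac{525669}{18545} \approx -28.346$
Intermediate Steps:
$R = - \frac{5}{3}$ ($R = \frac{1}{3} \left(-5\right) = - \frac{5}{3} \approx -1.6667$)
$P{\left(f,y \right)} = - \frac{3}{5}$ ($P{\left(f,y \right)} = \frac{1}{- \frac{5}{3}} = - \frac{3}{5}$)
$D = - \frac{4249}{3709}$ ($D = 4249 \left(- \frac{1}{3709}\right) = - \frac{4249}{3709} \approx -1.1456$)
$D + \left(-26 + 2 P{\left(-2,1 \right)}\right) = - \frac{4249}{3709} + \left(-26 + 2 \left(- \frac{3}{5}\right)\right) = - \frac{4249}{3709} - \frac{136}{5} = - \frac{525669}{18545}$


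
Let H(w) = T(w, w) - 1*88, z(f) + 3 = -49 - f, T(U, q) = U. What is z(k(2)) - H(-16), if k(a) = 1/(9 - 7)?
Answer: 103/2 ≈ 51.500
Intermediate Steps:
k(a) = ½ (k(a) = 1/2 = ½)
z(f) = -52 - f (z(f) = -3 + (-49 - f) = -52 - f)
H(w) = -88 + w (H(w) = w - 1*88 = w - 88 = -88 + w)
z(k(2)) - H(-16) = (-52 - 1*½) - (-88 - 16) = (-52 - ½) - 1*(-104) = -105/2 + 104 = 103/2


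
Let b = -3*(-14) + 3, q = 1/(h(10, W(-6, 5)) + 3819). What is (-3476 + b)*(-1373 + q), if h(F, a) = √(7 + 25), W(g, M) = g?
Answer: 68705188635238/14584729 + 13724*√2/14584729 ≈ 4.7108e+6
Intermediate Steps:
h(F, a) = 4*√2 (h(F, a) = √32 = 4*√2)
q = 1/(3819 + 4*√2) (q = 1/(4*√2 + 3819) = 1/(3819 + 4*√2) ≈ 0.00026146)
b = 45 (b = 42 + 3 = 45)
(-3476 + b)*(-1373 + q) = (-3476 + 45)*(-1373 + (3819/14584729 - 4*√2/14584729)) = -3431*(-20024829098/14584729 - 4*√2/14584729) = 68705188635238/14584729 + 13724*√2/14584729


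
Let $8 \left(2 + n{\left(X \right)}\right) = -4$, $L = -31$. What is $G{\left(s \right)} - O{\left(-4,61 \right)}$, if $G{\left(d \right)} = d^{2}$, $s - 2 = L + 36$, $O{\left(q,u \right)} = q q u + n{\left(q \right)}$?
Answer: $- \frac{1849}{2} \approx -924.5$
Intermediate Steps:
$n{\left(X \right)} = - \frac{5}{2}$ ($n{\left(X \right)} = -2 + \frac{1}{8} \left(-4\right) = -2 - \frac{1}{2} = - \frac{5}{2}$)
$O{\left(q,u \right)} = - \frac{5}{2} + u q^{2}$ ($O{\left(q,u \right)} = q q u - \frac{5}{2} = q^{2} u - \frac{5}{2} = u q^{2} - \frac{5}{2} = - \frac{5}{2} + u q^{2}$)
$s = 7$ ($s = 2 + \left(-31 + 36\right) = 2 + 5 = 7$)
$G{\left(s \right)} - O{\left(-4,61 \right)} = 7^{2} - \left(- \frac{5}{2} + 61 \left(-4\right)^{2}\right) = 49 - \left(- \frac{5}{2} + 61 \cdot 16\right) = 49 - \left(- \frac{5}{2} + 976\right) = 49 - \frac{1947}{2} = - \frac{1849}{2}$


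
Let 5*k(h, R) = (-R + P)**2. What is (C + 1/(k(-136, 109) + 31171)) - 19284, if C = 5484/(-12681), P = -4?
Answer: -4581811750523/237591216 ≈ -19284.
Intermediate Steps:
C = -1828/4227 (C = 5484*(-1/12681) = -1828/4227 ≈ -0.43246)
k(h, R) = (-4 - R)**2/5 (k(h, R) = (-R - 4)**2/5 = (-4 - R)**2/5)
(C + 1/(k(-136, 109) + 31171)) - 19284 = (-1828/4227 + 1/((4 + 109)**2/5 + 31171)) - 19284 = (-1828/4227 + 1/((1/5)*113**2 + 31171)) - 19284 = (-1828/4227 + 1/((1/5)*12769 + 31171)) - 19284 = (-1828/4227 + 1/(12769/5 + 31171)) - 19284 = (-1828/4227 + 1/(168624/5)) - 19284 = (-1828/4227 + 5/168624) - 19284 = -102741179/237591216 - 19284 = -4581811750523/237591216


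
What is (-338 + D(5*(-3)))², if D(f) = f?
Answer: 124609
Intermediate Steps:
(-338 + D(5*(-3)))² = (-338 + 5*(-3))² = (-338 - 15)² = (-353)² = 124609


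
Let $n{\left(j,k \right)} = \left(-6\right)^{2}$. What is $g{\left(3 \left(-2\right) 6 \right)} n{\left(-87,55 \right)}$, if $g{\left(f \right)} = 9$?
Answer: $324$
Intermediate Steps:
$n{\left(j,k \right)} = 36$
$g{\left(3 \left(-2\right) 6 \right)} n{\left(-87,55 \right)} = 9 \cdot 36 = 324$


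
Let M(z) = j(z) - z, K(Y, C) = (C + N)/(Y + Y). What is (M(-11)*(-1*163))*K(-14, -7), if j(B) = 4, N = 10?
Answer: 7335/28 ≈ 261.96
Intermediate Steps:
K(Y, C) = (10 + C)/(2*Y) (K(Y, C) = (C + 10)/(Y + Y) = (10 + C)/((2*Y)) = (10 + C)*(1/(2*Y)) = (10 + C)/(2*Y))
M(z) = 4 - z
(M(-11)*(-1*163))*K(-14, -7) = ((4 - 1*(-11))*(-1*163))*((½)*(10 - 7)/(-14)) = ((4 + 11)*(-163))*((½)*(-1/14)*3) = (15*(-163))*(-3/28) = -2445*(-3/28) = 7335/28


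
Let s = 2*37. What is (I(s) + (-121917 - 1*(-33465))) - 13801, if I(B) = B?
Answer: -102179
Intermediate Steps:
s = 74
(I(s) + (-121917 - 1*(-33465))) - 13801 = (74 + (-121917 - 1*(-33465))) - 13801 = (74 + (-121917 + 33465)) - 13801 = (74 - 88452) - 13801 = -88378 - 13801 = -102179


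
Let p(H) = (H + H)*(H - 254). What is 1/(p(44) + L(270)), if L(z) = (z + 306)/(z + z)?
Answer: -15/277184 ≈ -5.4116e-5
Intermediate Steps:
L(z) = (306 + z)/(2*z) (L(z) = (306 + z)/((2*z)) = (306 + z)*(1/(2*z)) = (306 + z)/(2*z))
p(H) = 2*H*(-254 + H) (p(H) = (2*H)*(-254 + H) = 2*H*(-254 + H))
1/(p(44) + L(270)) = 1/(2*44*(-254 + 44) + (½)*(306 + 270)/270) = 1/(2*44*(-210) + (½)*(1/270)*576) = 1/(-18480 + 16/15) = 1/(-277184/15) = -15/277184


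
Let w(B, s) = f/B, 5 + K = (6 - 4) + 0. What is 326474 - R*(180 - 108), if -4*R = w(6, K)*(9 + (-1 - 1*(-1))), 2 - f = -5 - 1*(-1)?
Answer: 326636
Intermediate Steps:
f = 6 (f = 2 - (-5 - 1*(-1)) = 2 - (-5 + 1) = 2 - 1*(-4) = 2 + 4 = 6)
K = -3 (K = -5 + ((6 - 4) + 0) = -5 + (2 + 0) = -5 + 2 = -3)
w(B, s) = 6/B
R = -9/4 (R = -6/6*(9 + (-1 - 1*(-1)))/4 = -6*(⅙)*(9 + (-1 + 1))/4 = -(9 + 0)/4 = -9/4 ≈ -2.2500)
326474 - R*(180 - 108) = 326474 - (-9)*(180 - 108)/4 = 326474 - (-9)*72/4 = 326474 - 1*(-162) = 326474 + 162 = 326636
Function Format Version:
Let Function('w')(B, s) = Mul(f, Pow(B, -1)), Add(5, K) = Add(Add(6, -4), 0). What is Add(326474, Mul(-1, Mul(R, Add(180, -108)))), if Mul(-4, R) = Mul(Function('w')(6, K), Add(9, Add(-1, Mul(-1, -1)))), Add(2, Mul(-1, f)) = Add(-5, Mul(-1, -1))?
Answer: 326636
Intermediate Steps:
f = 6 (f = Add(2, Mul(-1, Add(-5, Mul(-1, -1)))) = Add(2, Mul(-1, Add(-5, 1))) = Add(2, Mul(-1, -4)) = Add(2, 4) = 6)
K = -3 (K = Add(-5, Add(Add(6, -4), 0)) = Add(-5, Add(2, 0)) = Add(-5, 2) = -3)
Function('w')(B, s) = Mul(6, Pow(B, -1))
R = Rational(-9, 4) (R = Mul(Rational(-1, 4), Mul(Mul(6, Pow(6, -1)), Add(9, Add(-1, Mul(-1, -1))))) = Mul(Rational(-1, 4), Mul(Mul(6, Rational(1, 6)), Add(9, Add(-1, 1)))) = Mul(Rational(-1, 4), Mul(1, Add(9, 0))) = Mul(Rational(-1, 4), Mul(1, 9)) = Mul(Rational(-1, 4), 9) = Rational(-9, 4) ≈ -2.2500)
Add(326474, Mul(-1, Mul(R, Add(180, -108)))) = Add(326474, Mul(-1, Mul(Rational(-9, 4), Add(180, -108)))) = Add(326474, Mul(-1, Mul(Rational(-9, 4), 72))) = Add(326474, Mul(-1, -162)) = Add(326474, 162) = 326636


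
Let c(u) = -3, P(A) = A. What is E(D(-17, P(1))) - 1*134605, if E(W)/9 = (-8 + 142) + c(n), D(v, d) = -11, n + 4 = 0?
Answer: -133426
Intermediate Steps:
n = -4 (n = -4 + 0 = -4)
E(W) = 1179 (E(W) = 9*((-8 + 142) - 3) = 9*(134 - 3) = 9*131 = 1179)
E(D(-17, P(1))) - 1*134605 = 1179 - 1*134605 = 1179 - 134605 = -133426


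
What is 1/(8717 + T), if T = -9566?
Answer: -1/849 ≈ -0.0011779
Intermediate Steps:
1/(8717 + T) = 1/(8717 - 9566) = 1/(-849) = -1/849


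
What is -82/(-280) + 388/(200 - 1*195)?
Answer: 2181/28 ≈ 77.893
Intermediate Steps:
-82/(-280) + 388/(200 - 1*195) = -82*(-1/280) + 388/(200 - 195) = 41/140 + 388/5 = 2181/28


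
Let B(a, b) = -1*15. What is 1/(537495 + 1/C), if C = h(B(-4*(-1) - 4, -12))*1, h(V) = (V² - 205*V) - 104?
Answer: 3196/1717834021 ≈ 1.8605e-6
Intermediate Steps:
B(a, b) = -15
h(V) = -104 + V² - 205*V
C = 3196 (C = (-104 + (-15)² - 205*(-15))*1 = (-104 + 225 + 3075)*1 = 3196*1 = 3196)
1/(537495 + 1/C) = 1/(537495 + 1/3196) = 1/(1717834021/3196) = 3196/1717834021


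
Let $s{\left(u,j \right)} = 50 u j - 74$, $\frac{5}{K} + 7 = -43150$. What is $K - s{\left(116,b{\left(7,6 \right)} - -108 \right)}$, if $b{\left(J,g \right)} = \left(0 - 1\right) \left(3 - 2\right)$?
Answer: $- \frac{26780040587}{43157} \approx -6.2053 \cdot 10^{5}$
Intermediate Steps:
$K = - \frac{5}{43157}$ ($K = \frac{5}{-7 - 43150} = \frac{5}{-43157} = 5 \left(- \frac{1}{43157}\right) = - \frac{5}{43157} \approx -0.00011586$)
$b{\left(J,g \right)} = -1$ ($b{\left(J,g \right)} = \left(-1\right) 1 = -1$)
$s{\left(u,j \right)} = -74 + 50 j u$ ($s{\left(u,j \right)} = 50 j u - 74 = -74 + 50 j u$)
$K - s{\left(116,b{\left(7,6 \right)} - -108 \right)} = - \frac{5}{43157} - \left(-74 + 50 \left(-1 - -108\right) 116\right) = - \frac{5}{43157} - \left(-74 + 50 \left(-1 + 108\right) 116\right) = - \frac{5}{43157} - \left(-74 + 50 \cdot 107 \cdot 116\right) = - \frac{5}{43157} - \left(-74 + 620600\right) = - \frac{5}{43157} - 620526 = - \frac{26780040587}{43157}$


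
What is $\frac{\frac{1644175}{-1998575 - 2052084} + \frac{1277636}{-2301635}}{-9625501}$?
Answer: $\frac{8959558488249}{89739879219252884965} \approx 9.9839 \cdot 10^{-8}$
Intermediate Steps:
$\frac{\frac{1644175}{-1998575 - 2052084} + \frac{1277636}{-2301635}}{-9625501} = \left(\frac{1644175}{-1998575 - 2052084} + 1277636 \left(- \frac{1}{2301635}\right)\right) \left(- \frac{1}{9625501}\right) = \left(\frac{1644175}{-4050659} - \frac{1277636}{2301635}\right) \left(- \frac{1}{9625501}\right) = \left(1644175 \left(- \frac{1}{4050659}\right) - \frac{1277636}{2301635}\right) \left(- \frac{1}{9625501}\right) = \left(- \frac{1644175}{4050659} - \frac{1277636}{2301635}\right) \left(- \frac{1}{9625501}\right) = \left(- \frac{8959558488249}{9323138527465}\right) \left(- \frac{1}{9625501}\right) = \frac{8959558488249}{89739879219252884965}$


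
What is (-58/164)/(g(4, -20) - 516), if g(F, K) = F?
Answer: 29/41984 ≈ 0.00069074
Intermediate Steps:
(-58/164)/(g(4, -20) - 516) = (-58/164)/(4 - 516) = -58*1/164/(-512) = -29/82*(-1/512) = 29/41984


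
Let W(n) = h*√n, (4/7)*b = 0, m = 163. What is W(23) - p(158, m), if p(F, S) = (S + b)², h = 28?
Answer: -26569 + 28*√23 ≈ -26435.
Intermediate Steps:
b = 0 (b = (7/4)*0 = 0)
p(F, S) = S² (p(F, S) = (S + 0)² = S²)
W(n) = 28*√n
W(23) - p(158, m) = 28*√23 - 1*163² = 28*√23 - 1*26569 = 28*√23 - 26569 = -26569 + 28*√23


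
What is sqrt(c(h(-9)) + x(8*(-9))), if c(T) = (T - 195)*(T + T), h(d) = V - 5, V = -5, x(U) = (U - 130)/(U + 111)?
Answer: sqrt(6228222)/39 ≈ 63.991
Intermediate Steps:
x(U) = (-130 + U)/(111 + U)
h(d) = -10 (h(d) = -5 - 5 = -10)
c(T) = 2*T*(-195 + T) (c(T) = (-195 + T)*(2*T) = 2*T*(-195 + T))
sqrt(c(h(-9)) + x(8*(-9))) = sqrt(2*(-10)*(-195 - 10) + (-130 + 8*(-9))/(111 + 8*(-9))) = sqrt(2*(-10)*(-205) + (-130 - 72)/(111 - 72)) = sqrt(4100 - 202/39) = sqrt(159698/39) = sqrt(6228222)/39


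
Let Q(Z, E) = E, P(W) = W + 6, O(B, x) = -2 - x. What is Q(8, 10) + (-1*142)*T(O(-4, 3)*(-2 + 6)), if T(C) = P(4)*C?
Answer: 28410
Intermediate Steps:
P(W) = 6 + W
T(C) = 10*C (T(C) = (6 + 4)*C = 10*C)
Q(8, 10) + (-1*142)*T(O(-4, 3)*(-2 + 6)) = 10 + (-1*142)*(10*((-2 - 1*3)*(-2 + 6))) = 10 - 1420*(-2 - 3)*4 = 10 - 1420*(-5*4) = 10 - 1420*(-20) = 10 - 142*(-200) = 10 + 28400 = 28410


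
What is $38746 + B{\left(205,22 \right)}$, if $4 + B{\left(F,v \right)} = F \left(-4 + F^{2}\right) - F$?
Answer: $8652842$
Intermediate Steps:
$B{\left(F,v \right)} = -4 - F + F \left(-4 + F^{2}\right)$ ($B{\left(F,v \right)} = -4 + \left(F \left(-4 + F^{2}\right) - F\right) = -4 + \left(- F + F \left(-4 + F^{2}\right)\right) = -4 - F + F \left(-4 + F^{2}\right)$)
$38746 + B{\left(205,22 \right)} = 38746 - \left(1029 - 8615125\right) = 38746 - -8614096 = 38746 + 8614096 = 8652842$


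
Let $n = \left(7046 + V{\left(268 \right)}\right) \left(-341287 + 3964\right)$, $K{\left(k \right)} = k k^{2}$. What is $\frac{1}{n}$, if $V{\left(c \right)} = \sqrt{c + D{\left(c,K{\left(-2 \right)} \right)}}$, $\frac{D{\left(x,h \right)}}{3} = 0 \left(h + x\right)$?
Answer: $- \frac{3523}{8373343192452} + \frac{\sqrt{67}}{8373343192452} \approx -4.1976 \cdot 10^{-10}$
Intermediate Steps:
$K{\left(k \right)} = k^{3}$
$D{\left(x,h \right)} = 0$ ($D{\left(x,h \right)} = 3 \cdot 0 \left(h + x\right) = 3 \cdot 0 = 0$)
$V{\left(c \right)} = \sqrt{c}$ ($V{\left(c \right)} = \sqrt{c + 0} = \sqrt{c}$)
$n = -2376777858 - 674646 \sqrt{67}$ ($n = \left(7046 + \sqrt{268}\right) \left(-341287 + 3964\right) = \left(7046 + 2 \sqrt{67}\right) \left(-337323\right) = -2376777858 - 674646 \sqrt{67} \approx -2.3823 \cdot 10^{9}$)
$\frac{1}{n} = \frac{1}{-2376777858 - 674646 \sqrt{67}}$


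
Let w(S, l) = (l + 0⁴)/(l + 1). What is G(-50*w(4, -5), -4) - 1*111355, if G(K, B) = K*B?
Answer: -111105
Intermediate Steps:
w(S, l) = l/(1 + l) (w(S, l) = (l + 0)/(1 + l) = l/(1 + l))
G(K, B) = B*K
G(-50*w(4, -5), -4) - 1*111355 = -(-200)*(-5/(1 - 5)) - 1*111355 = -(-200)*(-5/(-4)) - 111355 = -(-200)*(-5*(-¼)) - 111355 = -(-200)*5/4 - 111355 = -4*(-125/2) - 111355 = 250 - 111355 = -111105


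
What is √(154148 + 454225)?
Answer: 3*√67597 ≈ 779.98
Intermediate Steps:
√(154148 + 454225) = √608373 = 3*√67597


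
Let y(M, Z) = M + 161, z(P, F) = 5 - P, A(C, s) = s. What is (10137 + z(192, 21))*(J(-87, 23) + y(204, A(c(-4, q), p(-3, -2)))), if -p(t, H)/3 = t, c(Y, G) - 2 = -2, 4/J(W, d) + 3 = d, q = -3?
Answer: 3633740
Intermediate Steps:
J(W, d) = 4/(-3 + d)
c(Y, G) = 0 (c(Y, G) = 2 - 2 = 0)
p(t, H) = -3*t
y(M, Z) = 161 + M
(10137 + z(192, 21))*(J(-87, 23) + y(204, A(c(-4, q), p(-3, -2)))) = (10137 + (5 - 1*192))*(4/(-3 + 23) + (161 + 204)) = (10137 + (5 - 192))*(4/20 + 365) = (10137 - 187)*(4*(1/20) + 365) = 9950*(1/5 + 365) = 9950*(1826/5) = 3633740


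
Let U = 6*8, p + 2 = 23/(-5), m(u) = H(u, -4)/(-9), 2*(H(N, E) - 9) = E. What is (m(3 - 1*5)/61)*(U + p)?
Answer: -161/305 ≈ -0.52787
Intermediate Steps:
H(N, E) = 9 + E/2
m(u) = -7/9 (m(u) = (9 + (½)*(-4))/(-9) = (9 - 2)*(-⅑) = 7*(-⅑) = -7/9)
p = -33/5 (p = -2 + 23/(-5) = -2 + 23*(-⅕) = -2 - 23/5 = -33/5 ≈ -6.6000)
U = 48
(m(3 - 1*5)/61)*(U + p) = (-7/9/61)*(48 - 33/5) = -7/9*1/61*(207/5) = -7/549*207/5 = -161/305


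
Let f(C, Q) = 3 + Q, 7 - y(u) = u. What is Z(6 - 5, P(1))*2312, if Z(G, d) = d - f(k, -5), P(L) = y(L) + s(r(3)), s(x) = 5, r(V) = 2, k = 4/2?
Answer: 30056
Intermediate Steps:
y(u) = 7 - u
k = 2 (k = 4*(1/2) = 2)
P(L) = 12 - L (P(L) = (7 - L) + 5 = 12 - L)
Z(G, d) = 2 + d (Z(G, d) = d - (3 - 5) = d - 1*(-2) = d + 2 = 2 + d)
Z(6 - 5, P(1))*2312 = (2 + (12 - 1*1))*2312 = (2 + (12 - 1))*2312 = (2 + 11)*2312 = 13*2312 = 30056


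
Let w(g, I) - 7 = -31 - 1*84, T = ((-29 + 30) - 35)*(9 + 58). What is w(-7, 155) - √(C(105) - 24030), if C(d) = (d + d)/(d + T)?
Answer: -108 - 10*I*√1134684102/2173 ≈ -108.0 - 155.02*I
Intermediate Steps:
T = -2278 (T = (1 - 35)*67 = -34*67 = -2278)
w(g, I) = -108 (w(g, I) = 7 + (-31 - 1*84) = 7 + (-31 - 84) = 7 - 115 = -108)
C(d) = 2*d/(-2278 + d) (C(d) = (d + d)/(d - 2278) = (2*d)/(-2278 + d) = 2*d/(-2278 + d))
w(-7, 155) - √(C(105) - 24030) = -108 - √(2*105/(-2278 + 105) - 24030) = -108 - √(2*105/(-2173) - 24030) = -108 - √(2*105*(-1/2173) - 24030) = -108 - √(-210/2173 - 24030) = -108 - √(-52217400/2173) = -108 - 10*I*√1134684102/2173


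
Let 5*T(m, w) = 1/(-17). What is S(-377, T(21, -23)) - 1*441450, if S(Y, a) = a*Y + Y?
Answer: -37554918/85 ≈ -4.4182e+5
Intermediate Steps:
T(m, w) = -1/85 (T(m, w) = (1/5)/(-17) = (1/5)*(-1/17) = -1/85)
S(Y, a) = Y + Y*a (S(Y, a) = Y*a + Y = Y + Y*a)
S(-377, T(21, -23)) - 1*441450 = -377*(1 - 1/85) - 1*441450 = -377*84/85 - 441450 = -31668/85 - 441450 = -37554918/85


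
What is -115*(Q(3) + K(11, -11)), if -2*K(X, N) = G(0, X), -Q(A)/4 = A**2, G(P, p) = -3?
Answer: 7935/2 ≈ 3967.5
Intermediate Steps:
Q(A) = -4*A**2
K(X, N) = 3/2 (K(X, N) = -1/2*(-3) = 3/2)
-115*(Q(3) + K(11, -11)) = -115*(-4*3**2 + 3/2) = -115*(-4*9 + 3/2) = -115*(-36 + 3/2) = -115*(-69/2) = 7935/2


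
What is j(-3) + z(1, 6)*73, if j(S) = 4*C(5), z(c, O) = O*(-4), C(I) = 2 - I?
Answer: -1764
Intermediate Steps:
z(c, O) = -4*O
j(S) = -12 (j(S) = 4*(2 - 1*5) = 4*(2 - 5) = 4*(-3) = -12)
j(-3) + z(1, 6)*73 = -12 - 4*6*73 = -12 - 24*73 = -12 - 1752 = -1764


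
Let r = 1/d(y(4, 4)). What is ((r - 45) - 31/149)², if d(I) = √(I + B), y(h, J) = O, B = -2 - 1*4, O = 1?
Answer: 226846279/111005 + 13472*I*√5/745 ≈ 2043.6 + 40.435*I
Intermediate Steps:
B = -6 (B = -2 - 4 = -6)
y(h, J) = 1
d(I) = √(-6 + I) (d(I) = √(I - 6) = √(-6 + I))
r = -I*√5/5 (r = 1/(√(-6 + 1)) = 1/(√(-5)) = 1/(I*√5) = -I*√5/5 ≈ -0.44721*I)
((r - 45) - 31/149)² = ((-I*√5/5 - 45) - 31/149)² = ((-45 - I*√5/5) - 31*1/149)² = ((-45 - I*√5/5) - 31/149)² = (-6736/149 - I*√5/5)²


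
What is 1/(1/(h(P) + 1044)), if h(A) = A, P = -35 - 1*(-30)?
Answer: 1039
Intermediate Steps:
P = -5 (P = -35 + 30 = -5)
1/(1/(h(P) + 1044)) = 1/(1/(-5 + 1044)) = 1/(1/1039) = 1039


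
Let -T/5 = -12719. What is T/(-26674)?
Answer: -63595/26674 ≈ -2.3842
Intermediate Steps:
T = 63595 (T = -5*(-12719) = 63595)
T/(-26674) = 63595/(-26674) = 63595*(-1/26674) = -63595/26674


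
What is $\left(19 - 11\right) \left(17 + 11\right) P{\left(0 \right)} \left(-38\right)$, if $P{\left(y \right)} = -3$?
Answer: $25536$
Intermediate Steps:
$\left(19 - 11\right) \left(17 + 11\right) P{\left(0 \right)} \left(-38\right) = \left(19 - 11\right) \left(17 + 11\right) \left(-3\right) \left(-38\right) = 8 \cdot 28 \left(-3\right) \left(-38\right) = 224 \left(-3\right) \left(-38\right) = \left(-672\right) \left(-38\right) = 25536$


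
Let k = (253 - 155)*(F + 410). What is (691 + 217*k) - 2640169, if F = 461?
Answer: 15883208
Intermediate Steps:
k = 85358 (k = (253 - 155)*(461 + 410) = 98*871 = 85358)
(691 + 217*k) - 2640169 = (691 + 217*85358) - 2640169 = (691 + 18522686) - 2640169 = 18523377 - 2640169 = 15883208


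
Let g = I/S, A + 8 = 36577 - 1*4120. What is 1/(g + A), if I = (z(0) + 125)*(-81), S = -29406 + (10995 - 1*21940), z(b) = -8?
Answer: 40351/1309359076 ≈ 3.0817e-5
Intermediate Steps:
S = -40351 (S = -29406 + (10995 - 21940) = -29406 - 10945 = -40351)
I = -9477 (I = (-8 + 125)*(-81) = 117*(-81) = -9477)
A = 32449 (A = -8 + (36577 - 1*4120) = -8 + (36577 - 4120) = -8 + 32457 = 32449)
g = 9477/40351 (g = -9477/(-40351) = -9477*(-1/40351) = 9477/40351 ≈ 0.23486)
1/(g + A) = 1/(9477/40351 + 32449) = 1/(1309359076/40351) = 40351/1309359076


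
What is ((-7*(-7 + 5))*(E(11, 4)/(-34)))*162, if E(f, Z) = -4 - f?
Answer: 17010/17 ≈ 1000.6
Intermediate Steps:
((-7*(-7 + 5))*(E(11, 4)/(-34)))*162 = ((-7*(-7 + 5))*((-4 - 1*11)/(-34)))*162 = ((-7*(-2))*((-4 - 11)*(-1/34)))*162 = (14*(-15*(-1/34)))*162 = (14*(15/34))*162 = (105/17)*162 = 17010/17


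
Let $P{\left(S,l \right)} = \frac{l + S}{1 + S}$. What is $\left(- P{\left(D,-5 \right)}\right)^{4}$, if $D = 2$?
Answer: $1$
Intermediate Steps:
$P{\left(S,l \right)} = \frac{S + l}{1 + S}$
$\left(- P{\left(D,-5 \right)}\right)^{4} = \left(- \frac{2 - 5}{1 + 2}\right)^{4} = \left(- \frac{-3}{3}\right)^{4} = \left(\left(-1\right) \left(-1\right)\right)^{4} = 1^{4} = 1$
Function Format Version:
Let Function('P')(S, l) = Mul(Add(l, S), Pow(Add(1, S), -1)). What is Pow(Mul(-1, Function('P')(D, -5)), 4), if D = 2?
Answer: 1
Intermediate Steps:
Function('P')(S, l) = Mul(Pow(Add(1, S), -1), Add(S, l)) (Function('P')(S, l) = Mul(Add(S, l), Pow(Add(1, S), -1)) = Mul(Pow(Add(1, S), -1), Add(S, l)))
Pow(Mul(-1, Function('P')(D, -5)), 4) = Pow(Mul(-1, Mul(Pow(Add(1, 2), -1), Add(2, -5))), 4) = Pow(Mul(-1, Mul(Pow(3, -1), -3)), 4) = Pow(Mul(-1, Mul(Rational(1, 3), -3)), 4) = Pow(Mul(-1, -1), 4) = Pow(1, 4) = 1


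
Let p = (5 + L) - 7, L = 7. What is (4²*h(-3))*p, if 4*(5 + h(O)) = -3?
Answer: -460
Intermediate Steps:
h(O) = -23/4 (h(O) = -5 + (¼)*(-3) = -5 - ¾ = -23/4)
p = 5 (p = (5 + 7) - 7 = 12 - 7 = 5)
(4²*h(-3))*p = (4²*(-23/4))*5 = (16*(-23/4))*5 = -92*5 = -460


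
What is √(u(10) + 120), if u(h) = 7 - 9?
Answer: √118 ≈ 10.863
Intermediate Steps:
u(h) = -2
√(u(10) + 120) = √(-2 + 120) = √118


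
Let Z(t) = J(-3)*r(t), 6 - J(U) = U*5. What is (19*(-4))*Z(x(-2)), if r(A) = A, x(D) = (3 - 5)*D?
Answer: -6384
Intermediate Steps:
J(U) = 6 - 5*U (J(U) = 6 - U*5 = 6 - 5*U)
x(D) = -2*D
Z(t) = 21*t (Z(t) = (6 - 5*(-3))*t = (6 + 15)*t = 21*t)
(19*(-4))*Z(x(-2)) = (19*(-4))*(21*(-2*(-2))) = -1596*4 = -76*84 = -6384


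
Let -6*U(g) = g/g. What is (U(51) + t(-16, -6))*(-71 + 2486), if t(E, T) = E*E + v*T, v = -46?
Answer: 2568755/2 ≈ 1.2844e+6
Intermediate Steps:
t(E, T) = E² - 46*T (t(E, T) = E*E - 46*T = E² - 46*T)
U(g) = -⅙ (U(g) = -g/(6*g) = -⅙*1 = -⅙)
(U(51) + t(-16, -6))*(-71 + 2486) = (-⅙ + ((-16)² - 46*(-6)))*(-71 + 2486) = (-⅙ + (256 + 276))*2415 = (-⅙ + 532)*2415 = (3191/6)*2415 = 2568755/2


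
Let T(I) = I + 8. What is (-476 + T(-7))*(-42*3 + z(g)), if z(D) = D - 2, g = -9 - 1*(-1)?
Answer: 64600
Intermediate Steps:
g = -8 (g = -9 + 1 = -8)
z(D) = -2 + D
T(I) = 8 + I
(-476 + T(-7))*(-42*3 + z(g)) = (-476 + (8 - 7))*(-42*3 + (-2 - 8)) = (-476 + 1)*(-126 - 10) = -475*(-136) = 64600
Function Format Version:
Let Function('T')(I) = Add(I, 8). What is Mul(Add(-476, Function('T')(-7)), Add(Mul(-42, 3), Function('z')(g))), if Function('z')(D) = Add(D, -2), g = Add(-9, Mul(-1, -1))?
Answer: 64600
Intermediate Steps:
g = -8 (g = Add(-9, 1) = -8)
Function('z')(D) = Add(-2, D)
Function('T')(I) = Add(8, I)
Mul(Add(-476, Function('T')(-7)), Add(Mul(-42, 3), Function('z')(g))) = Mul(Add(-476, Add(8, -7)), Add(Mul(-42, 3), Add(-2, -8))) = Mul(Add(-476, 1), Add(-126, -10)) = Mul(-475, -136) = 64600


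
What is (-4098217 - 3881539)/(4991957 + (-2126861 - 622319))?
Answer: -7979756/2242777 ≈ -3.5580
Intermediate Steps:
(-4098217 - 3881539)/(4991957 + (-2126861 - 622319)) = -7979756/(4991957 - 2749180) = -7979756/2242777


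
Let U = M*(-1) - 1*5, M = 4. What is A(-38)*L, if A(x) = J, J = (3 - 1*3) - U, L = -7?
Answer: -63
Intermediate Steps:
U = -9 (U = 4*(-1) - 1*5 = -4 - 5 = -9)
J = 9 (J = (3 - 1*3) - 1*(-9) = (3 - 3) + 9 = 0 + 9 = 9)
A(x) = 9
A(-38)*L = 9*(-7) = -63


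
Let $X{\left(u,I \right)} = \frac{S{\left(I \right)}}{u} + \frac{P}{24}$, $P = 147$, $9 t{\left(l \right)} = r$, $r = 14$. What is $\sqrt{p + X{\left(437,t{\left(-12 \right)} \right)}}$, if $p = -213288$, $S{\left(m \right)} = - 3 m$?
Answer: $\frac{i \sqrt{5865152893374}}{5244} \approx 461.82 i$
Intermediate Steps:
$t{\left(l \right)} = \frac{14}{9}$ ($t{\left(l \right)} = \frac{1}{9} \cdot 14 = \frac{14}{9}$)
$X{\left(u,I \right)} = \frac{49}{8} - \frac{3 I}{u}$ ($X{\left(u,I \right)} = \frac{\left(-3\right) I}{u} + \frac{147}{24} = - \frac{3 I}{u} + 147 \cdot \frac{1}{24} = - \frac{3 I}{u} + \frac{49}{8} = \frac{49}{8} - \frac{3 I}{u}$)
$\sqrt{p + X{\left(437,t{\left(-12 \right)} \right)}} = \sqrt{-213288 + \left(\frac{49}{8} - \frac{14}{3 \cdot 437}\right)} = \sqrt{-213288 + \left(\frac{49}{8} - \frac{14}{3} \cdot \frac{1}{437}\right)} = \sqrt{-213288 + \left(\frac{49}{8} - \frac{14}{1311}\right)} = \sqrt{-213288 + \frac{64127}{10488}} = \sqrt{- \frac{2236900417}{10488}} = \frac{i \sqrt{5865152893374}}{5244}$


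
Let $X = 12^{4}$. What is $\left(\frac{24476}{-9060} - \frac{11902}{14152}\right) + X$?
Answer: $\frac{332281997981}{16027140} \approx 20732.0$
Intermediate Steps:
$X = 20736$
$\left(\frac{24476}{-9060} - \frac{11902}{14152}\right) + X = \left(\frac{24476}{-9060} - \frac{11902}{14152}\right) + 20736 = \left(24476 \left(- \frac{1}{9060}\right) - \frac{5951}{7076}\right) + 20736 = \left(- \frac{6119}{2265} - \frac{5951}{7076}\right) + 20736 = - \frac{56777059}{16027140} + 20736 = \frac{332281997981}{16027140}$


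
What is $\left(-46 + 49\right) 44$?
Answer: $132$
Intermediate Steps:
$\left(-46 + 49\right) 44 = 3 \cdot 44 = 132$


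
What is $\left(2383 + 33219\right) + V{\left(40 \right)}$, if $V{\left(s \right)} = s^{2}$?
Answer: $37202$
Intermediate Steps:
$\left(2383 + 33219\right) + V{\left(40 \right)} = \left(2383 + 33219\right) + 40^{2} = 35602 + 1600 = 37202$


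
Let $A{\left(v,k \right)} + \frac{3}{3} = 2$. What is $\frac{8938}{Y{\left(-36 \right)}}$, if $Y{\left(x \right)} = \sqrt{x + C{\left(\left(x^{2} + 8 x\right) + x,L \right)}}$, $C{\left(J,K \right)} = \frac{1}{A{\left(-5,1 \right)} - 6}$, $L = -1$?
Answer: $- \frac{8938 i \sqrt{905}}{181} \approx - 1485.5 i$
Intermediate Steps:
$A{\left(v,k \right)} = 1$ ($A{\left(v,k \right)} = -1 + 2 = 1$)
$C{\left(J,K \right)} = - \frac{1}{5}$ ($C{\left(J,K \right)} = \frac{1}{1 - 6} = \frac{1}{-5} = - \frac{1}{5}$)
$Y{\left(x \right)} = \sqrt{- \frac{1}{5} + x}$ ($Y{\left(x \right)} = \sqrt{x - \frac{1}{5}} = \sqrt{- \frac{1}{5} + x}$)
$\frac{8938}{Y{\left(-36 \right)}} = \frac{8938}{\frac{1}{5} \sqrt{-5 + 25 \left(-36\right)}} = \frac{8938}{\frac{1}{5} \sqrt{-5 - 900}} = \frac{8938}{\frac{1}{5} \sqrt{-905}} = \frac{8938}{\frac{1}{5} i \sqrt{905}} = 8938 \left(- \frac{i \sqrt{905}}{181}\right) = - \frac{8938 i \sqrt{905}}{181}$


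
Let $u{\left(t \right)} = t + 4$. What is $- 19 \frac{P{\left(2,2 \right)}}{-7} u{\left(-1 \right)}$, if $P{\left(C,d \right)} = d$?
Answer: $\frac{114}{7} \approx 16.286$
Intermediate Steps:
$u{\left(t \right)} = 4 + t$
$- 19 \frac{P{\left(2,2 \right)}}{-7} u{\left(-1 \right)} = - 19 \frac{2}{-7} \left(4 - 1\right) = - 19 \cdot 2 \left(- \frac{1}{7}\right) 3 = \left(-19\right) \left(- \frac{2}{7}\right) 3 = \frac{38}{7} \cdot 3 = \frac{114}{7}$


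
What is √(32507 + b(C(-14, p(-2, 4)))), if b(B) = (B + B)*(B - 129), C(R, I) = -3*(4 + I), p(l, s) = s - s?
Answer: √35891 ≈ 189.45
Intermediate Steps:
p(l, s) = 0
C(R, I) = -12 - 3*I
b(B) = 2*B*(-129 + B) (b(B) = (2*B)*(-129 + B) = 2*B*(-129 + B))
√(32507 + b(C(-14, p(-2, 4)))) = √(32507 + 2*(-12 - 3*0)*(-129 + (-12 - 3*0))) = √(32507 + 2*(-12 + 0)*(-129 + (-12 + 0))) = √(32507 + 2*(-12)*(-129 - 12)) = √(32507 + 2*(-12)*(-141)) = √(32507 + 3384) = √35891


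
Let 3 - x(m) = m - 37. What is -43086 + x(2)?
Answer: -43048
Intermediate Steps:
x(m) = 40 - m (x(m) = 3 - (m - 37) = 3 - (-37 + m) = 3 + (37 - m) = 40 - m)
-43086 + x(2) = -43086 + (40 - 1*2) = -43086 + (40 - 2) = -43086 + 38 = -43048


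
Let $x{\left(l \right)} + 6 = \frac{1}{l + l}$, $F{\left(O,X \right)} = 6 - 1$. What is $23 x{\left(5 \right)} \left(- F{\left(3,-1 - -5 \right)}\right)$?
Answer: $\frac{1357}{2} \approx 678.5$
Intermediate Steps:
$F{\left(O,X \right)} = 5$
$x{\left(l \right)} = -6 + \frac{1}{2 l}$ ($x{\left(l \right)} = -6 + \frac{1}{l + l} = -6 + \frac{1}{2 l}$)
$23 x{\left(5 \right)} \left(- F{\left(3,-1 - -5 \right)}\right) = 23 \left(-6 + \frac{1}{2 \cdot 5}\right) \left(\left(-1\right) 5\right) = 23 \left(-6 + \frac{1}{2} \cdot \frac{1}{5}\right) \left(-5\right) = 23 \left(-6 + \frac{1}{10}\right) \left(-5\right) = 23 \left(- \frac{59}{10}\right) \left(-5\right) = \left(- \frac{1357}{10}\right) \left(-5\right) = \frac{1357}{2}$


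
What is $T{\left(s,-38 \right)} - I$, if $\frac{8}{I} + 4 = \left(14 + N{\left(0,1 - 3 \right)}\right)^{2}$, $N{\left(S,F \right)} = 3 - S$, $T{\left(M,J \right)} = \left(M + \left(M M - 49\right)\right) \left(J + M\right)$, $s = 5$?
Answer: $\frac{178687}{285} \approx 626.97$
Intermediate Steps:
$T{\left(M,J \right)} = \left(J + M\right) \left(-49 + M + M^{2}\right)$ ($T{\left(M,J \right)} = \left(M + \left(M^{2} - 49\right)\right) \left(J + M\right) = \left(M + \left(-49 + M^{2}\right)\right) \left(J + M\right) = \left(-49 + M + M^{2}\right) \left(J + M\right) = \left(J + M\right) \left(-49 + M + M^{2}\right)$)
$I = \frac{8}{285}$ ($I = \frac{8}{-4 + \left(14 + \left(3 - 0\right)\right)^{2}} = \frac{8}{-4 + \left(14 + \left(3 + 0\right)\right)^{2}} = \frac{8}{-4 + \left(14 + 3\right)^{2}} = \frac{8}{-4 + 17^{2}} = \frac{8}{-4 + 289} = \frac{8}{285} \approx 0.02807$)
$T{\left(s,-38 \right)} - I = \left(5^{2} + 5^{3} - -1862 - 245 - 190 - 38 \cdot 5^{2}\right) - \frac{8}{285} = \left(25 + 125 + 1862 - 245 - 190 - 950\right) - \frac{8}{285} = 627 - \frac{8}{285} = \frac{178687}{285}$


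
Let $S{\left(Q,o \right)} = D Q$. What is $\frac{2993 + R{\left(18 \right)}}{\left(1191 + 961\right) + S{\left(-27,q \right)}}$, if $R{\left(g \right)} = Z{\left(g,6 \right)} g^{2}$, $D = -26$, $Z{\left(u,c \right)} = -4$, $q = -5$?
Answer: $\frac{1697}{2854} \approx 0.5946$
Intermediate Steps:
$R{\left(g \right)} = - 4 g^{2}$
$S{\left(Q,o \right)} = - 26 Q$
$\frac{2993 + R{\left(18 \right)}}{\left(1191 + 961\right) + S{\left(-27,q \right)}} = \frac{2993 - 4 \cdot 18^{2}}{\left(1191 + 961\right) - -702} = \frac{2993 - 1296}{2152 + 702} = \frac{2993 - 1296}{2854} = 1697 \cdot \frac{1}{2854} = \frac{1697}{2854}$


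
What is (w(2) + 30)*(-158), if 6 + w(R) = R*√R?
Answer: -3792 - 316*√2 ≈ -4238.9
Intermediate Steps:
w(R) = -6 + R^(3/2) (w(R) = -6 + R*√R = -6 + R^(3/2))
(w(2) + 30)*(-158) = ((-6 + 2^(3/2)) + 30)*(-158) = ((-6 + 2*√2) + 30)*(-158) = (24 + 2*√2)*(-158) = -3792 - 316*√2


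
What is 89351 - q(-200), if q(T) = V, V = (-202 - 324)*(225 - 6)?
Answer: 204545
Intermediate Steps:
V = -115194 (V = -526*219 = -115194)
q(T) = -115194
89351 - q(-200) = 89351 - 1*(-115194) = 89351 + 115194 = 204545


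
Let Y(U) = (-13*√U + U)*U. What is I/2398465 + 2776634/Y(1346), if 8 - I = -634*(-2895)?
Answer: 1875953423343/1899874494265 + 18048121*√1346/1066194866 ≈ 1.6084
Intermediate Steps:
Y(U) = U*(U - 13*√U) (Y(U) = (U - 13*√U)*U = U*(U - 13*√U))
I = -1835422 (I = 8 - (-634)*(-2895) = 8 - 1*1835430 = 8 - 1835430 = -1835422)
I/2398465 + 2776634/Y(1346) = -1835422/2398465 + 2776634/(1346² - 17498*√1346) = -1835422*1/2398465 + 2776634/(1811716 - 17498*√1346) = -1835422/2398465 + 2776634/(1811716 - 17498*√1346)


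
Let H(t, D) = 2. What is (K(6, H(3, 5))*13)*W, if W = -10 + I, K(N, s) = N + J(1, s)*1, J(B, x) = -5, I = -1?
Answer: -143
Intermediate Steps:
K(N, s) = -5 + N (K(N, s) = N - 5*1 = N - 5 = -5 + N)
W = -11 (W = -10 - 1 = -11)
(K(6, H(3, 5))*13)*W = ((-5 + 6)*13)*(-11) = (1*13)*(-11) = 13*(-11) = -143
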